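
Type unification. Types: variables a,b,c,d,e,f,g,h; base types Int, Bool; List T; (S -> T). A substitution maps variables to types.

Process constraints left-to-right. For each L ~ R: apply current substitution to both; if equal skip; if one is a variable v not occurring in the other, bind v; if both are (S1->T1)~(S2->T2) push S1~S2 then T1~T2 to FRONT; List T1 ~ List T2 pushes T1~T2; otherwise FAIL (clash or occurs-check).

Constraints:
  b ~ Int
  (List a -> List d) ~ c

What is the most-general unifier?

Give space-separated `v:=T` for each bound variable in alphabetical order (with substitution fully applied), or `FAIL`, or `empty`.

Answer: b:=Int c:=(List a -> List d)

Derivation:
step 1: unify b ~ Int  [subst: {-} | 1 pending]
  bind b := Int
step 2: unify (List a -> List d) ~ c  [subst: {b:=Int} | 0 pending]
  bind c := (List a -> List d)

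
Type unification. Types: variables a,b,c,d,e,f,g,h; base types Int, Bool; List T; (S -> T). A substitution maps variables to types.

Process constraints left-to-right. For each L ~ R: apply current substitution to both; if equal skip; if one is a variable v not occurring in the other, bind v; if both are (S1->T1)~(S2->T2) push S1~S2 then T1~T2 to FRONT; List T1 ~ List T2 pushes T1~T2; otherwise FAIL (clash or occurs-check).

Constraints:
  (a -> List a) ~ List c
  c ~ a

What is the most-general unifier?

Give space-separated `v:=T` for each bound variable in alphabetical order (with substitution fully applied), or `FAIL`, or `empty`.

step 1: unify (a -> List a) ~ List c  [subst: {-} | 1 pending]
  clash: (a -> List a) vs List c

Answer: FAIL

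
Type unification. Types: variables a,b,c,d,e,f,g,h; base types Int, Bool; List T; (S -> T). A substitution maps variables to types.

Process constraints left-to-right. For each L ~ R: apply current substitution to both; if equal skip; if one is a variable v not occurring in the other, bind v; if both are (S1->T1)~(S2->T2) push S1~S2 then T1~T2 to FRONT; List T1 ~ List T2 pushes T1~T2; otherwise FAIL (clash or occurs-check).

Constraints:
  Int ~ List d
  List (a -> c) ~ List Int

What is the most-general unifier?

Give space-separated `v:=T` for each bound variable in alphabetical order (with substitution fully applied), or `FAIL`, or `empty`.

Answer: FAIL

Derivation:
step 1: unify Int ~ List d  [subst: {-} | 1 pending]
  clash: Int vs List d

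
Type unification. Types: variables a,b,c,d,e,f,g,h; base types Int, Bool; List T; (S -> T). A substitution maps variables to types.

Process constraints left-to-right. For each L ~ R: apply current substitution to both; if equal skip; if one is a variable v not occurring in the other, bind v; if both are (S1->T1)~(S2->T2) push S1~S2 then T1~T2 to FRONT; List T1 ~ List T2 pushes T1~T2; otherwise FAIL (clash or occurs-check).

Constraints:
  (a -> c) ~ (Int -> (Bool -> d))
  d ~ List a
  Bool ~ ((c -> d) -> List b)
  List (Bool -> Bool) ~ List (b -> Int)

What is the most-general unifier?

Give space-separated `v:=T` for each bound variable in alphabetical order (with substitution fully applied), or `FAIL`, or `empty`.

Answer: FAIL

Derivation:
step 1: unify (a -> c) ~ (Int -> (Bool -> d))  [subst: {-} | 3 pending]
  -> decompose arrow: push a~Int, c~(Bool -> d)
step 2: unify a ~ Int  [subst: {-} | 4 pending]
  bind a := Int
step 3: unify c ~ (Bool -> d)  [subst: {a:=Int} | 3 pending]
  bind c := (Bool -> d)
step 4: unify d ~ List Int  [subst: {a:=Int, c:=(Bool -> d)} | 2 pending]
  bind d := List Int
step 5: unify Bool ~ (((Bool -> List Int) -> List Int) -> List b)  [subst: {a:=Int, c:=(Bool -> d), d:=List Int} | 1 pending]
  clash: Bool vs (((Bool -> List Int) -> List Int) -> List b)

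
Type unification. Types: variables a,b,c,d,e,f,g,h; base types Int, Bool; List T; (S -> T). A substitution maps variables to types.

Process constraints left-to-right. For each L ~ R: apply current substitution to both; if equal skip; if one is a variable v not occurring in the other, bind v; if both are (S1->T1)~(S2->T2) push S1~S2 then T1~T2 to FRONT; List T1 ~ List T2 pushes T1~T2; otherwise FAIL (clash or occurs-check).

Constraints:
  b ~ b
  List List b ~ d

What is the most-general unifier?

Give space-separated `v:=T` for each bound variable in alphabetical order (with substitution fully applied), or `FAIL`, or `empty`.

step 1: unify b ~ b  [subst: {-} | 1 pending]
  -> identical, skip
step 2: unify List List b ~ d  [subst: {-} | 0 pending]
  bind d := List List b

Answer: d:=List List b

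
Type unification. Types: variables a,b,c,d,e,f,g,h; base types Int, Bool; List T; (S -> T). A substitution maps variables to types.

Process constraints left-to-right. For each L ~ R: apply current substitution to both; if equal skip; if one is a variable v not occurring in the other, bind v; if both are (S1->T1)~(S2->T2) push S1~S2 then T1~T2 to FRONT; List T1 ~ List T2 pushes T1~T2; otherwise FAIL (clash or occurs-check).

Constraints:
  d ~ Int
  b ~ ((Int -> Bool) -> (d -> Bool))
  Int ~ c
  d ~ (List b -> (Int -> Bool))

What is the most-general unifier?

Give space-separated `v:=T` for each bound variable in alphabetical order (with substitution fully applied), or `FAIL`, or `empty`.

Answer: FAIL

Derivation:
step 1: unify d ~ Int  [subst: {-} | 3 pending]
  bind d := Int
step 2: unify b ~ ((Int -> Bool) -> (Int -> Bool))  [subst: {d:=Int} | 2 pending]
  bind b := ((Int -> Bool) -> (Int -> Bool))
step 3: unify Int ~ c  [subst: {d:=Int, b:=((Int -> Bool) -> (Int -> Bool))} | 1 pending]
  bind c := Int
step 4: unify Int ~ (List ((Int -> Bool) -> (Int -> Bool)) -> (Int -> Bool))  [subst: {d:=Int, b:=((Int -> Bool) -> (Int -> Bool)), c:=Int} | 0 pending]
  clash: Int vs (List ((Int -> Bool) -> (Int -> Bool)) -> (Int -> Bool))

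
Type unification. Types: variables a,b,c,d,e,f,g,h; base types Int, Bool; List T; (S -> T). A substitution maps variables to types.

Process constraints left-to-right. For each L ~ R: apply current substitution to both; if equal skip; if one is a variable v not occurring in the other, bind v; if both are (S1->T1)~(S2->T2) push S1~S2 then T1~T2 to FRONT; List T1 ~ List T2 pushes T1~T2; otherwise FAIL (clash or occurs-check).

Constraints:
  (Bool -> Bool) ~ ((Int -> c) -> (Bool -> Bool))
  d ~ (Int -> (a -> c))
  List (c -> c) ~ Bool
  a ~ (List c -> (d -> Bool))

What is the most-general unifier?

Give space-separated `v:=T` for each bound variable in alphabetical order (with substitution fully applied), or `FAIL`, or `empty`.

Answer: FAIL

Derivation:
step 1: unify (Bool -> Bool) ~ ((Int -> c) -> (Bool -> Bool))  [subst: {-} | 3 pending]
  -> decompose arrow: push Bool~(Int -> c), Bool~(Bool -> Bool)
step 2: unify Bool ~ (Int -> c)  [subst: {-} | 4 pending]
  clash: Bool vs (Int -> c)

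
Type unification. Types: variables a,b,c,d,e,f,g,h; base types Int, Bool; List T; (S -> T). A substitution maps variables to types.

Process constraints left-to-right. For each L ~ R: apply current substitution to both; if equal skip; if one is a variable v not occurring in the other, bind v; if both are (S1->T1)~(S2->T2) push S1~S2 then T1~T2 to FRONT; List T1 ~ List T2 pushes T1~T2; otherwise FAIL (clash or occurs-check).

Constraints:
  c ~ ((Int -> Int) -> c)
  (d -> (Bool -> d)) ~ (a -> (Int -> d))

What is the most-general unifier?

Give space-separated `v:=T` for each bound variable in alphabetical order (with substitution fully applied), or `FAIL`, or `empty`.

Answer: FAIL

Derivation:
step 1: unify c ~ ((Int -> Int) -> c)  [subst: {-} | 1 pending]
  occurs-check fail: c in ((Int -> Int) -> c)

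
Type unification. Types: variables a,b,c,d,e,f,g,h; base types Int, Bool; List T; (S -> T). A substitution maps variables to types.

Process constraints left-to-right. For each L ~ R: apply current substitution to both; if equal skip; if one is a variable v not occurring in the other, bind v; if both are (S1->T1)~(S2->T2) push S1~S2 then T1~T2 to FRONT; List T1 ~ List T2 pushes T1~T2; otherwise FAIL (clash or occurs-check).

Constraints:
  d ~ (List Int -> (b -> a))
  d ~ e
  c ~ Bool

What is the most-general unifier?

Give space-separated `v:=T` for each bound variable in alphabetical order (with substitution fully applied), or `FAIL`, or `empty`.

step 1: unify d ~ (List Int -> (b -> a))  [subst: {-} | 2 pending]
  bind d := (List Int -> (b -> a))
step 2: unify (List Int -> (b -> a)) ~ e  [subst: {d:=(List Int -> (b -> a))} | 1 pending]
  bind e := (List Int -> (b -> a))
step 3: unify c ~ Bool  [subst: {d:=(List Int -> (b -> a)), e:=(List Int -> (b -> a))} | 0 pending]
  bind c := Bool

Answer: c:=Bool d:=(List Int -> (b -> a)) e:=(List Int -> (b -> a))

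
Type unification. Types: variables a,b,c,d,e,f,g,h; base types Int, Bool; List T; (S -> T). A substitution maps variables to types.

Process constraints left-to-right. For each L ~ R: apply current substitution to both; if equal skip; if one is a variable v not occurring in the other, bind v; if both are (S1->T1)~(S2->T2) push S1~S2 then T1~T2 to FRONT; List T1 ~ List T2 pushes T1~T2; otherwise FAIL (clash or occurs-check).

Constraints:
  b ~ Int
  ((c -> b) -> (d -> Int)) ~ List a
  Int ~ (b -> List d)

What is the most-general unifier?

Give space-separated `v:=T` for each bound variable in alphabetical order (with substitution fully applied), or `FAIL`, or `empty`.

step 1: unify b ~ Int  [subst: {-} | 2 pending]
  bind b := Int
step 2: unify ((c -> Int) -> (d -> Int)) ~ List a  [subst: {b:=Int} | 1 pending]
  clash: ((c -> Int) -> (d -> Int)) vs List a

Answer: FAIL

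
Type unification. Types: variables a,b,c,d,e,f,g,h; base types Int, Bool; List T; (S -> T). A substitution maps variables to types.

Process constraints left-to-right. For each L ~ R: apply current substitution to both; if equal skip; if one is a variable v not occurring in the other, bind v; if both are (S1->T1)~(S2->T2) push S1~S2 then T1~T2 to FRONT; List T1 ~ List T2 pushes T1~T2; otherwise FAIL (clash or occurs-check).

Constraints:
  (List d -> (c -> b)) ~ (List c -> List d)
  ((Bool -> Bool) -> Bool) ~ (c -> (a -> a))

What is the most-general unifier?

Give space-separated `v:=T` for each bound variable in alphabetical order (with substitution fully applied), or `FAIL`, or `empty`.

step 1: unify (List d -> (c -> b)) ~ (List c -> List d)  [subst: {-} | 1 pending]
  -> decompose arrow: push List d~List c, (c -> b)~List d
step 2: unify List d ~ List c  [subst: {-} | 2 pending]
  -> decompose List: push d~c
step 3: unify d ~ c  [subst: {-} | 2 pending]
  bind d := c
step 4: unify (c -> b) ~ List c  [subst: {d:=c} | 1 pending]
  clash: (c -> b) vs List c

Answer: FAIL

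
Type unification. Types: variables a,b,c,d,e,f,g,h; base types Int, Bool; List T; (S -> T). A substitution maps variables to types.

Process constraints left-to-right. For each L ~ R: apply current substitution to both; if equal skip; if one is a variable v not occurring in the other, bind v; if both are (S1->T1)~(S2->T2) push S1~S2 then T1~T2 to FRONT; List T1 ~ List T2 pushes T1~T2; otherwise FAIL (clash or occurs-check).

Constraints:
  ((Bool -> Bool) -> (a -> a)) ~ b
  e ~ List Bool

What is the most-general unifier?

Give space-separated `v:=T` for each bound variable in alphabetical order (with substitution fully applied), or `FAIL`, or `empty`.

Answer: b:=((Bool -> Bool) -> (a -> a)) e:=List Bool

Derivation:
step 1: unify ((Bool -> Bool) -> (a -> a)) ~ b  [subst: {-} | 1 pending]
  bind b := ((Bool -> Bool) -> (a -> a))
step 2: unify e ~ List Bool  [subst: {b:=((Bool -> Bool) -> (a -> a))} | 0 pending]
  bind e := List Bool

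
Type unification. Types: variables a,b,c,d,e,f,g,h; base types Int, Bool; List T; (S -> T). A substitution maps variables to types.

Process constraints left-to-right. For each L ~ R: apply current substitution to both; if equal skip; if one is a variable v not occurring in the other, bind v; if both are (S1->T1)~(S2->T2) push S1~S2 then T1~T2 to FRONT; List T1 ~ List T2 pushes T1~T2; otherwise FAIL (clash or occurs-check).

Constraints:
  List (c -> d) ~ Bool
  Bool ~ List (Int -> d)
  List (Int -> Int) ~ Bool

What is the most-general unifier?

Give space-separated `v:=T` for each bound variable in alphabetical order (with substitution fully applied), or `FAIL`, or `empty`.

Answer: FAIL

Derivation:
step 1: unify List (c -> d) ~ Bool  [subst: {-} | 2 pending]
  clash: List (c -> d) vs Bool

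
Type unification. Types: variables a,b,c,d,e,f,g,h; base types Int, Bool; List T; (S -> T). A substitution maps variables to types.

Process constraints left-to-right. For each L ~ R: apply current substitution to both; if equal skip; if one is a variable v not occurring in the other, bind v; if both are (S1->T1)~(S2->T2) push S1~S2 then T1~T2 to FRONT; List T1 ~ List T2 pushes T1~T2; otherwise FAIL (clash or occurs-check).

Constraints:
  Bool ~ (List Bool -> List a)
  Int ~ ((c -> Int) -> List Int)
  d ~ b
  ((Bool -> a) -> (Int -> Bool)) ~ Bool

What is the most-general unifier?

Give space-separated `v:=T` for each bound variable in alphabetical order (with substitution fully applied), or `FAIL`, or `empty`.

Answer: FAIL

Derivation:
step 1: unify Bool ~ (List Bool -> List a)  [subst: {-} | 3 pending]
  clash: Bool vs (List Bool -> List a)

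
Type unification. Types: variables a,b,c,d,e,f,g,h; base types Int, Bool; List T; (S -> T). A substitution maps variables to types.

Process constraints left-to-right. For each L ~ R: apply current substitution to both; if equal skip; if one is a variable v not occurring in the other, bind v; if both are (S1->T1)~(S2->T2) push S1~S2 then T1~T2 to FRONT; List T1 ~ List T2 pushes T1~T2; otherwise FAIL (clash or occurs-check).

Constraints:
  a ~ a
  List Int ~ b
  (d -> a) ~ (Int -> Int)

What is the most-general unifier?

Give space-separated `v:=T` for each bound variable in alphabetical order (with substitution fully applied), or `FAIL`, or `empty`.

Answer: a:=Int b:=List Int d:=Int

Derivation:
step 1: unify a ~ a  [subst: {-} | 2 pending]
  -> identical, skip
step 2: unify List Int ~ b  [subst: {-} | 1 pending]
  bind b := List Int
step 3: unify (d -> a) ~ (Int -> Int)  [subst: {b:=List Int} | 0 pending]
  -> decompose arrow: push d~Int, a~Int
step 4: unify d ~ Int  [subst: {b:=List Int} | 1 pending]
  bind d := Int
step 5: unify a ~ Int  [subst: {b:=List Int, d:=Int} | 0 pending]
  bind a := Int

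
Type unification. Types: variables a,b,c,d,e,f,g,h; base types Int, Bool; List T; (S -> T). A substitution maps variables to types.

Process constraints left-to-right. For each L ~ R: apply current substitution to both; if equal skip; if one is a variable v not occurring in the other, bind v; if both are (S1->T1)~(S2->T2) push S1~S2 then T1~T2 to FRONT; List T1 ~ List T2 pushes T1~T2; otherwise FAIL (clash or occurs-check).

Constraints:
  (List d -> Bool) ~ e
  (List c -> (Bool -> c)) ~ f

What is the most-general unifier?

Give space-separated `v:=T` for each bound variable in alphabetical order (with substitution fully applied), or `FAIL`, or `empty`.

step 1: unify (List d -> Bool) ~ e  [subst: {-} | 1 pending]
  bind e := (List d -> Bool)
step 2: unify (List c -> (Bool -> c)) ~ f  [subst: {e:=(List d -> Bool)} | 0 pending]
  bind f := (List c -> (Bool -> c))

Answer: e:=(List d -> Bool) f:=(List c -> (Bool -> c))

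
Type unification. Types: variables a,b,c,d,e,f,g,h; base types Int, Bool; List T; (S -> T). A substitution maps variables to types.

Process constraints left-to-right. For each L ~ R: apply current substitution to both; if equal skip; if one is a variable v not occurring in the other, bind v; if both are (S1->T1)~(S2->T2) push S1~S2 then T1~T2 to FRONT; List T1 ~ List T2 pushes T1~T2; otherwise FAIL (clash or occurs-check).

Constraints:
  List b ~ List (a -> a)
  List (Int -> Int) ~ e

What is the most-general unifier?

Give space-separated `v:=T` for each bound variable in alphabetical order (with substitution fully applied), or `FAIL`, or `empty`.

step 1: unify List b ~ List (a -> a)  [subst: {-} | 1 pending]
  -> decompose List: push b~(a -> a)
step 2: unify b ~ (a -> a)  [subst: {-} | 1 pending]
  bind b := (a -> a)
step 3: unify List (Int -> Int) ~ e  [subst: {b:=(a -> a)} | 0 pending]
  bind e := List (Int -> Int)

Answer: b:=(a -> a) e:=List (Int -> Int)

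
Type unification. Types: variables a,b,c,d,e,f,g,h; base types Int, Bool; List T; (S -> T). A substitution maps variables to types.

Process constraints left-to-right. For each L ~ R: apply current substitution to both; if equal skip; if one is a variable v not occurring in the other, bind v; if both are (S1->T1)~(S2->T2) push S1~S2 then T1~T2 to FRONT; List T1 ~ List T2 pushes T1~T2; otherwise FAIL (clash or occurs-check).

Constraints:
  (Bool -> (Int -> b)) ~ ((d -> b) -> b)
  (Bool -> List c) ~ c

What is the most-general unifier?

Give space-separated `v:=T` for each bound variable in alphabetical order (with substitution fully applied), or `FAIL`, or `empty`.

Answer: FAIL

Derivation:
step 1: unify (Bool -> (Int -> b)) ~ ((d -> b) -> b)  [subst: {-} | 1 pending]
  -> decompose arrow: push Bool~(d -> b), (Int -> b)~b
step 2: unify Bool ~ (d -> b)  [subst: {-} | 2 pending]
  clash: Bool vs (d -> b)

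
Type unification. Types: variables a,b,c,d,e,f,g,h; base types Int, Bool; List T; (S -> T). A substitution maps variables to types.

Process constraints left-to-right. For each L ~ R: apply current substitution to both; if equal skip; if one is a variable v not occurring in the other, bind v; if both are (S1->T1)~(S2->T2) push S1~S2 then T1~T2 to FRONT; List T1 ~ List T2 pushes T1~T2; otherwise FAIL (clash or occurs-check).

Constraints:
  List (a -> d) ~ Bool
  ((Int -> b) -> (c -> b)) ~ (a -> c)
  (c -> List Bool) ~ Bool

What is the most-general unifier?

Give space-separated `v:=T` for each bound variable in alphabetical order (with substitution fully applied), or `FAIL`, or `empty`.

Answer: FAIL

Derivation:
step 1: unify List (a -> d) ~ Bool  [subst: {-} | 2 pending]
  clash: List (a -> d) vs Bool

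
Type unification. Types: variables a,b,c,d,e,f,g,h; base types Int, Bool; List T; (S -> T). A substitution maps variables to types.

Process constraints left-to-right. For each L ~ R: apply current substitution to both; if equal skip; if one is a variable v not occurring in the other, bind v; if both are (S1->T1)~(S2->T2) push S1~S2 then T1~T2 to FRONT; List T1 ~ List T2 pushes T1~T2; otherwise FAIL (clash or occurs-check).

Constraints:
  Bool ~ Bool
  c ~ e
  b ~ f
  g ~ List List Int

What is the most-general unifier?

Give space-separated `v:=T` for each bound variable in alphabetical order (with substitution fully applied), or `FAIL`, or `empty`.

step 1: unify Bool ~ Bool  [subst: {-} | 3 pending]
  -> identical, skip
step 2: unify c ~ e  [subst: {-} | 2 pending]
  bind c := e
step 3: unify b ~ f  [subst: {c:=e} | 1 pending]
  bind b := f
step 4: unify g ~ List List Int  [subst: {c:=e, b:=f} | 0 pending]
  bind g := List List Int

Answer: b:=f c:=e g:=List List Int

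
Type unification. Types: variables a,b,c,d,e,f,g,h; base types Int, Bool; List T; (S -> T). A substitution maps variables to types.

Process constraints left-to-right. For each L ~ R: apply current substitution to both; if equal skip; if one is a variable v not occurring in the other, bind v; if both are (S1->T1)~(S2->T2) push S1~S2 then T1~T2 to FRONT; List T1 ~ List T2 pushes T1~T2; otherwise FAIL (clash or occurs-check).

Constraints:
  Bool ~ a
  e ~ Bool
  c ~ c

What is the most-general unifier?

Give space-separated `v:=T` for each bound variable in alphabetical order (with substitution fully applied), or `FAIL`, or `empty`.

Answer: a:=Bool e:=Bool

Derivation:
step 1: unify Bool ~ a  [subst: {-} | 2 pending]
  bind a := Bool
step 2: unify e ~ Bool  [subst: {a:=Bool} | 1 pending]
  bind e := Bool
step 3: unify c ~ c  [subst: {a:=Bool, e:=Bool} | 0 pending]
  -> identical, skip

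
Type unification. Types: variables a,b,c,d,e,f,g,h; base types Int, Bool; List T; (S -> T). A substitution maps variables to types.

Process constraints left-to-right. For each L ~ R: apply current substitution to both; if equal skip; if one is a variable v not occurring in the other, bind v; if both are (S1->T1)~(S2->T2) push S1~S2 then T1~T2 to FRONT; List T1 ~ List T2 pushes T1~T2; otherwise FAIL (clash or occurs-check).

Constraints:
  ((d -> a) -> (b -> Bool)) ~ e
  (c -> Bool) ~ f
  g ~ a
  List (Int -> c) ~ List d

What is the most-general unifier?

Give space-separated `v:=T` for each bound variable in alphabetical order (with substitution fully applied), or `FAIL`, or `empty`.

step 1: unify ((d -> a) -> (b -> Bool)) ~ e  [subst: {-} | 3 pending]
  bind e := ((d -> a) -> (b -> Bool))
step 2: unify (c -> Bool) ~ f  [subst: {e:=((d -> a) -> (b -> Bool))} | 2 pending]
  bind f := (c -> Bool)
step 3: unify g ~ a  [subst: {e:=((d -> a) -> (b -> Bool)), f:=(c -> Bool)} | 1 pending]
  bind g := a
step 4: unify List (Int -> c) ~ List d  [subst: {e:=((d -> a) -> (b -> Bool)), f:=(c -> Bool), g:=a} | 0 pending]
  -> decompose List: push (Int -> c)~d
step 5: unify (Int -> c) ~ d  [subst: {e:=((d -> a) -> (b -> Bool)), f:=(c -> Bool), g:=a} | 0 pending]
  bind d := (Int -> c)

Answer: d:=(Int -> c) e:=(((Int -> c) -> a) -> (b -> Bool)) f:=(c -> Bool) g:=a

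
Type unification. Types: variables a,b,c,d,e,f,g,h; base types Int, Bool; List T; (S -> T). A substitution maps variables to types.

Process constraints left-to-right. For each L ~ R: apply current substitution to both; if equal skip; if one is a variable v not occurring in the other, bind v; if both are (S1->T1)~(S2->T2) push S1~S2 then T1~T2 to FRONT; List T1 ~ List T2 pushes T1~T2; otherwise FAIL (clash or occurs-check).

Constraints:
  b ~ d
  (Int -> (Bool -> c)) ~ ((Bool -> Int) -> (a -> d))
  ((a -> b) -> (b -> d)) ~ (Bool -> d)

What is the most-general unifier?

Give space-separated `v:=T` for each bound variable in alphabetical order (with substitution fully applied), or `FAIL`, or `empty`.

step 1: unify b ~ d  [subst: {-} | 2 pending]
  bind b := d
step 2: unify (Int -> (Bool -> c)) ~ ((Bool -> Int) -> (a -> d))  [subst: {b:=d} | 1 pending]
  -> decompose arrow: push Int~(Bool -> Int), (Bool -> c)~(a -> d)
step 3: unify Int ~ (Bool -> Int)  [subst: {b:=d} | 2 pending]
  clash: Int vs (Bool -> Int)

Answer: FAIL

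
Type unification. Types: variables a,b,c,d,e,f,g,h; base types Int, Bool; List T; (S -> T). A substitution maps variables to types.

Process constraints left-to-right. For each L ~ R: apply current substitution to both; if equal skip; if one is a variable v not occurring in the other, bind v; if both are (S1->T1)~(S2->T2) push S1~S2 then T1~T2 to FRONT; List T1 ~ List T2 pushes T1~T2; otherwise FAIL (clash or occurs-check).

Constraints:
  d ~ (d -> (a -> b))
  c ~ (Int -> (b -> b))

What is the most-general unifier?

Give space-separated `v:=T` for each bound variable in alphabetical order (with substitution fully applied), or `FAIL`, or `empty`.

Answer: FAIL

Derivation:
step 1: unify d ~ (d -> (a -> b))  [subst: {-} | 1 pending]
  occurs-check fail: d in (d -> (a -> b))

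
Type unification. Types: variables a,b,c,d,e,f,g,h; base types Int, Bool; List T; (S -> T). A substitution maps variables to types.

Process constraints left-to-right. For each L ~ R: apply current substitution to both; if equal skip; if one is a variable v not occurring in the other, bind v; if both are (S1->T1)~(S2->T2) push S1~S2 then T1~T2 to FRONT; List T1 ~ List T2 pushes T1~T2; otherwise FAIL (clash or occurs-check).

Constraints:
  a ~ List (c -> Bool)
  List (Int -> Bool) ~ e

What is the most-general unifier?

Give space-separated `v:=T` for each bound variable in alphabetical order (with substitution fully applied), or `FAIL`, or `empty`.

Answer: a:=List (c -> Bool) e:=List (Int -> Bool)

Derivation:
step 1: unify a ~ List (c -> Bool)  [subst: {-} | 1 pending]
  bind a := List (c -> Bool)
step 2: unify List (Int -> Bool) ~ e  [subst: {a:=List (c -> Bool)} | 0 pending]
  bind e := List (Int -> Bool)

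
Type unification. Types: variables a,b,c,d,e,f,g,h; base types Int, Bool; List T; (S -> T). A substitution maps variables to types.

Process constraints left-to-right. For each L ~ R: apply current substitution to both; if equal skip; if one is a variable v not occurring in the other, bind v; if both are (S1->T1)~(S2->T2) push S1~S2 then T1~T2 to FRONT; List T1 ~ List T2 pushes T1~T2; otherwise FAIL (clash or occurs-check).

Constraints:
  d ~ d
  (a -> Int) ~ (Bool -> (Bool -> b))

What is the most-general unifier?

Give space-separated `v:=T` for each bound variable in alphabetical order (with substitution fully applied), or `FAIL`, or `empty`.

step 1: unify d ~ d  [subst: {-} | 1 pending]
  -> identical, skip
step 2: unify (a -> Int) ~ (Bool -> (Bool -> b))  [subst: {-} | 0 pending]
  -> decompose arrow: push a~Bool, Int~(Bool -> b)
step 3: unify a ~ Bool  [subst: {-} | 1 pending]
  bind a := Bool
step 4: unify Int ~ (Bool -> b)  [subst: {a:=Bool} | 0 pending]
  clash: Int vs (Bool -> b)

Answer: FAIL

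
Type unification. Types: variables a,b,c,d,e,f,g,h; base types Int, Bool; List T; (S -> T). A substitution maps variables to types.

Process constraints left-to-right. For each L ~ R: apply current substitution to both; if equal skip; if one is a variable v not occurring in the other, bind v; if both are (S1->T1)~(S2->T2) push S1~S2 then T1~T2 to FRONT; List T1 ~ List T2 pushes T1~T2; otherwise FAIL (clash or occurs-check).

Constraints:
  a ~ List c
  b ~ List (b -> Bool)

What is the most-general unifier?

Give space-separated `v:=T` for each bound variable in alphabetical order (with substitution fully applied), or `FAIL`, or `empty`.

Answer: FAIL

Derivation:
step 1: unify a ~ List c  [subst: {-} | 1 pending]
  bind a := List c
step 2: unify b ~ List (b -> Bool)  [subst: {a:=List c} | 0 pending]
  occurs-check fail: b in List (b -> Bool)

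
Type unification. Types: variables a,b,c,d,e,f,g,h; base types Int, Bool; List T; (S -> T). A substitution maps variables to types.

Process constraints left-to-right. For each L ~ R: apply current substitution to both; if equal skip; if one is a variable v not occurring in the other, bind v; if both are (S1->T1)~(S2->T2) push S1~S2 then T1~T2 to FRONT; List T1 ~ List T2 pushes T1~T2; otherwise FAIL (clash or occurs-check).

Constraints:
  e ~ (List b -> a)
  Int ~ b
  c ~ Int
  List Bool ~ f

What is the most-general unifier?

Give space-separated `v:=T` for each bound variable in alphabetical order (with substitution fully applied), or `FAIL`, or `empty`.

step 1: unify e ~ (List b -> a)  [subst: {-} | 3 pending]
  bind e := (List b -> a)
step 2: unify Int ~ b  [subst: {e:=(List b -> a)} | 2 pending]
  bind b := Int
step 3: unify c ~ Int  [subst: {e:=(List b -> a), b:=Int} | 1 pending]
  bind c := Int
step 4: unify List Bool ~ f  [subst: {e:=(List b -> a), b:=Int, c:=Int} | 0 pending]
  bind f := List Bool

Answer: b:=Int c:=Int e:=(List Int -> a) f:=List Bool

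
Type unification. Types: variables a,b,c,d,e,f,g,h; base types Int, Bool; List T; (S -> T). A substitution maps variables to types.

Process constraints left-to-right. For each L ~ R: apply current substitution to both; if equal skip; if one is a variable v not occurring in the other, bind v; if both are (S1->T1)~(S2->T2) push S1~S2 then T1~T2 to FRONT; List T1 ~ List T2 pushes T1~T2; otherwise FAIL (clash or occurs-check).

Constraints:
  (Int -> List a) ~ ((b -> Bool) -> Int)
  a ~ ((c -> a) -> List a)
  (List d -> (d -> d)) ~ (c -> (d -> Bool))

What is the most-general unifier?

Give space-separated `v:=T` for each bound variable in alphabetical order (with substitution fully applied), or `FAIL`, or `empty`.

step 1: unify (Int -> List a) ~ ((b -> Bool) -> Int)  [subst: {-} | 2 pending]
  -> decompose arrow: push Int~(b -> Bool), List a~Int
step 2: unify Int ~ (b -> Bool)  [subst: {-} | 3 pending]
  clash: Int vs (b -> Bool)

Answer: FAIL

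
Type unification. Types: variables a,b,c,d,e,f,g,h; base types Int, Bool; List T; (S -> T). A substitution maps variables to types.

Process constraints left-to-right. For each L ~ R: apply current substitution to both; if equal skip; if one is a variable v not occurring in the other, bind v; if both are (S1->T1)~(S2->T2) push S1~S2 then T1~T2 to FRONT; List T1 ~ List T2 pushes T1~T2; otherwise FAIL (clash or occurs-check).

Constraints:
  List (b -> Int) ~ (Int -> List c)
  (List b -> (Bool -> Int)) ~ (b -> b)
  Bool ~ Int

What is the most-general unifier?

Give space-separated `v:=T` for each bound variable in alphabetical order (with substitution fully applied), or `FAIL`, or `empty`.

step 1: unify List (b -> Int) ~ (Int -> List c)  [subst: {-} | 2 pending]
  clash: List (b -> Int) vs (Int -> List c)

Answer: FAIL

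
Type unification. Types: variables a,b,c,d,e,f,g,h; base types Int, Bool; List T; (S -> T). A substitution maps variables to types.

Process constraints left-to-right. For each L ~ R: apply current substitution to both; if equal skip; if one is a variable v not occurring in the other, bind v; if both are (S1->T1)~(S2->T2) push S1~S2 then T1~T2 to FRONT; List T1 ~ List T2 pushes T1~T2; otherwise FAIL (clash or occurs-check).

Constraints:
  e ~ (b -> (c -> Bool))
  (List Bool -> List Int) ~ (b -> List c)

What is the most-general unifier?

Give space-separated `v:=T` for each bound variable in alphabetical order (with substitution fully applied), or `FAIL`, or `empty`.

step 1: unify e ~ (b -> (c -> Bool))  [subst: {-} | 1 pending]
  bind e := (b -> (c -> Bool))
step 2: unify (List Bool -> List Int) ~ (b -> List c)  [subst: {e:=(b -> (c -> Bool))} | 0 pending]
  -> decompose arrow: push List Bool~b, List Int~List c
step 3: unify List Bool ~ b  [subst: {e:=(b -> (c -> Bool))} | 1 pending]
  bind b := List Bool
step 4: unify List Int ~ List c  [subst: {e:=(b -> (c -> Bool)), b:=List Bool} | 0 pending]
  -> decompose List: push Int~c
step 5: unify Int ~ c  [subst: {e:=(b -> (c -> Bool)), b:=List Bool} | 0 pending]
  bind c := Int

Answer: b:=List Bool c:=Int e:=(List Bool -> (Int -> Bool))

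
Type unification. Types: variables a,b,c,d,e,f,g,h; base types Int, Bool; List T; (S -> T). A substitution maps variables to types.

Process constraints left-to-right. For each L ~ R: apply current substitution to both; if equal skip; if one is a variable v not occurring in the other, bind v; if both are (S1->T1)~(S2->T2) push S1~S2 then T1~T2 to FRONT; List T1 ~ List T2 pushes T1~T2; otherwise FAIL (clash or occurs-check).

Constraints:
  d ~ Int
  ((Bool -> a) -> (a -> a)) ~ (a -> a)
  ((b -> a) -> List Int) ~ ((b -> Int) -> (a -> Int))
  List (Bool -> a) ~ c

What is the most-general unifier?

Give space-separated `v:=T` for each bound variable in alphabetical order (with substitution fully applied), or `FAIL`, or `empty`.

step 1: unify d ~ Int  [subst: {-} | 3 pending]
  bind d := Int
step 2: unify ((Bool -> a) -> (a -> a)) ~ (a -> a)  [subst: {d:=Int} | 2 pending]
  -> decompose arrow: push (Bool -> a)~a, (a -> a)~a
step 3: unify (Bool -> a) ~ a  [subst: {d:=Int} | 3 pending]
  occurs-check fail

Answer: FAIL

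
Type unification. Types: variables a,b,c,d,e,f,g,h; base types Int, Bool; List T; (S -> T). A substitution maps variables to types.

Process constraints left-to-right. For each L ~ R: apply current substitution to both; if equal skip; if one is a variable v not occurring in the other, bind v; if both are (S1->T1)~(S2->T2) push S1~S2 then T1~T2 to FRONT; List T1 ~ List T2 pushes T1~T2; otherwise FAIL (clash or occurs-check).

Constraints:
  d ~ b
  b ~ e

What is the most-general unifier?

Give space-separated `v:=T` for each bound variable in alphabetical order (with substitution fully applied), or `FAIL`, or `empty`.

Answer: b:=e d:=e

Derivation:
step 1: unify d ~ b  [subst: {-} | 1 pending]
  bind d := b
step 2: unify b ~ e  [subst: {d:=b} | 0 pending]
  bind b := e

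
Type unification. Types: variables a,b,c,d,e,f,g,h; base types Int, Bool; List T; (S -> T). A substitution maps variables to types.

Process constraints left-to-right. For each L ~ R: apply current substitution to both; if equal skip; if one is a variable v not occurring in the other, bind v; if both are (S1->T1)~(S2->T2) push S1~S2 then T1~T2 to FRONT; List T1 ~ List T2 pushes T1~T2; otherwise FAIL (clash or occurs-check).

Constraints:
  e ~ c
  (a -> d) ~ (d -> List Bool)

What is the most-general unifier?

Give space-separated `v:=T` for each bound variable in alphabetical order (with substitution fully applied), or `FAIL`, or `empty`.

Answer: a:=List Bool d:=List Bool e:=c

Derivation:
step 1: unify e ~ c  [subst: {-} | 1 pending]
  bind e := c
step 2: unify (a -> d) ~ (d -> List Bool)  [subst: {e:=c} | 0 pending]
  -> decompose arrow: push a~d, d~List Bool
step 3: unify a ~ d  [subst: {e:=c} | 1 pending]
  bind a := d
step 4: unify d ~ List Bool  [subst: {e:=c, a:=d} | 0 pending]
  bind d := List Bool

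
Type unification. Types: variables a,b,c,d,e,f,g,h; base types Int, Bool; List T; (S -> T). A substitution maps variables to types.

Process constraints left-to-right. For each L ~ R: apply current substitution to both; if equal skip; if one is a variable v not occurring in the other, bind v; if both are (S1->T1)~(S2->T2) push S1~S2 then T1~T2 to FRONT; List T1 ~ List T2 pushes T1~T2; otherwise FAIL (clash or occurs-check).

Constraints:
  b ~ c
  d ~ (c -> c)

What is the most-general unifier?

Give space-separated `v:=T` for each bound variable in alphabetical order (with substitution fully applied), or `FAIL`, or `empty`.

Answer: b:=c d:=(c -> c)

Derivation:
step 1: unify b ~ c  [subst: {-} | 1 pending]
  bind b := c
step 2: unify d ~ (c -> c)  [subst: {b:=c} | 0 pending]
  bind d := (c -> c)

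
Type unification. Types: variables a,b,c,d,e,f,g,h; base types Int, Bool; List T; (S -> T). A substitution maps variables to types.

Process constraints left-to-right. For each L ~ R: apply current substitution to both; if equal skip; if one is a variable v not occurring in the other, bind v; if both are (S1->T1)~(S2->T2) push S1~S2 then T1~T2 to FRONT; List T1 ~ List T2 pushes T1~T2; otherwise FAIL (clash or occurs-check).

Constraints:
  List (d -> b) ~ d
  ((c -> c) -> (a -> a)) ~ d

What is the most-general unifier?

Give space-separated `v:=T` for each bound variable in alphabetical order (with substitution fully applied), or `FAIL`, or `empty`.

Answer: FAIL

Derivation:
step 1: unify List (d -> b) ~ d  [subst: {-} | 1 pending]
  occurs-check fail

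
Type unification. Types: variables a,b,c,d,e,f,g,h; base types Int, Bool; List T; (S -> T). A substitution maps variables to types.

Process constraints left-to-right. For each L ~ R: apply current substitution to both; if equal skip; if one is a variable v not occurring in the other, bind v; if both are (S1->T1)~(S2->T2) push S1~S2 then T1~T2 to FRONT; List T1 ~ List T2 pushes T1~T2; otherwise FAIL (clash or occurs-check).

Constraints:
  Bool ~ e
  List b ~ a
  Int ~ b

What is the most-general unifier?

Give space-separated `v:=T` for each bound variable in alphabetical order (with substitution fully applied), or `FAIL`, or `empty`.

step 1: unify Bool ~ e  [subst: {-} | 2 pending]
  bind e := Bool
step 2: unify List b ~ a  [subst: {e:=Bool} | 1 pending]
  bind a := List b
step 3: unify Int ~ b  [subst: {e:=Bool, a:=List b} | 0 pending]
  bind b := Int

Answer: a:=List Int b:=Int e:=Bool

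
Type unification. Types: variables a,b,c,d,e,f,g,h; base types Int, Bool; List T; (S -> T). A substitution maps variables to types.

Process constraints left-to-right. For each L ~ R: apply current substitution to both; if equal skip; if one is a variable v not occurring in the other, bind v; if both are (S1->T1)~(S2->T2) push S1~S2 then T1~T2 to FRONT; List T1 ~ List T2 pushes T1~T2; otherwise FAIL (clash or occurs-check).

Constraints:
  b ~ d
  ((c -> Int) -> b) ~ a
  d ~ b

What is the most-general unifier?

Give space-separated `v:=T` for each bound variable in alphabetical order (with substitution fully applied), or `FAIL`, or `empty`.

step 1: unify b ~ d  [subst: {-} | 2 pending]
  bind b := d
step 2: unify ((c -> Int) -> d) ~ a  [subst: {b:=d} | 1 pending]
  bind a := ((c -> Int) -> d)
step 3: unify d ~ d  [subst: {b:=d, a:=((c -> Int) -> d)} | 0 pending]
  -> identical, skip

Answer: a:=((c -> Int) -> d) b:=d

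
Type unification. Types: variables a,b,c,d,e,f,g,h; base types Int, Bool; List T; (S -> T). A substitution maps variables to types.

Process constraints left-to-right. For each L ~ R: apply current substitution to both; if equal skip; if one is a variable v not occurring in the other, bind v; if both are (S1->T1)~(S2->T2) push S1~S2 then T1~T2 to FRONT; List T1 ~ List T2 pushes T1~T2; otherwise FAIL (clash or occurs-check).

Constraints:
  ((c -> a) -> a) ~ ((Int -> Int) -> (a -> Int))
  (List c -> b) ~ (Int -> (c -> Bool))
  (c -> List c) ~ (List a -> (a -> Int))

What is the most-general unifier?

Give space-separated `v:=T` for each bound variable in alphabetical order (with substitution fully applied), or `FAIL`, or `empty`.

Answer: FAIL

Derivation:
step 1: unify ((c -> a) -> a) ~ ((Int -> Int) -> (a -> Int))  [subst: {-} | 2 pending]
  -> decompose arrow: push (c -> a)~(Int -> Int), a~(a -> Int)
step 2: unify (c -> a) ~ (Int -> Int)  [subst: {-} | 3 pending]
  -> decompose arrow: push c~Int, a~Int
step 3: unify c ~ Int  [subst: {-} | 4 pending]
  bind c := Int
step 4: unify a ~ Int  [subst: {c:=Int} | 3 pending]
  bind a := Int
step 5: unify Int ~ (Int -> Int)  [subst: {c:=Int, a:=Int} | 2 pending]
  clash: Int vs (Int -> Int)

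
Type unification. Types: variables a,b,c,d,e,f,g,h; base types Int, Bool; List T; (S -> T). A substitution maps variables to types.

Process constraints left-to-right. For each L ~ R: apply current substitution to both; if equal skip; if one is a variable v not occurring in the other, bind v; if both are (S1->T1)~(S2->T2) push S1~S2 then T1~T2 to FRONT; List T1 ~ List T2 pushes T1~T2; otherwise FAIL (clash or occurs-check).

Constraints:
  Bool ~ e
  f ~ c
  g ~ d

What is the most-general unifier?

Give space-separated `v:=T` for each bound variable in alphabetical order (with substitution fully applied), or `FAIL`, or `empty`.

Answer: e:=Bool f:=c g:=d

Derivation:
step 1: unify Bool ~ e  [subst: {-} | 2 pending]
  bind e := Bool
step 2: unify f ~ c  [subst: {e:=Bool} | 1 pending]
  bind f := c
step 3: unify g ~ d  [subst: {e:=Bool, f:=c} | 0 pending]
  bind g := d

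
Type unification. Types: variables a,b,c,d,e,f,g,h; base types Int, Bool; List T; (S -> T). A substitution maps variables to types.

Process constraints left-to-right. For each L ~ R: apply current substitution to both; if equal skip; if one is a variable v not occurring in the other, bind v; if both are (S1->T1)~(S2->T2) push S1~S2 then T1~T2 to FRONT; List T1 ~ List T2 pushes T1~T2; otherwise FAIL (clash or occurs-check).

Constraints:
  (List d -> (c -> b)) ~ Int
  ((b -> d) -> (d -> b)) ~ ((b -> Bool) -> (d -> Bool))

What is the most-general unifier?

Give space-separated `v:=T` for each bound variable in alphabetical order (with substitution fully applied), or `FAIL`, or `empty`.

step 1: unify (List d -> (c -> b)) ~ Int  [subst: {-} | 1 pending]
  clash: (List d -> (c -> b)) vs Int

Answer: FAIL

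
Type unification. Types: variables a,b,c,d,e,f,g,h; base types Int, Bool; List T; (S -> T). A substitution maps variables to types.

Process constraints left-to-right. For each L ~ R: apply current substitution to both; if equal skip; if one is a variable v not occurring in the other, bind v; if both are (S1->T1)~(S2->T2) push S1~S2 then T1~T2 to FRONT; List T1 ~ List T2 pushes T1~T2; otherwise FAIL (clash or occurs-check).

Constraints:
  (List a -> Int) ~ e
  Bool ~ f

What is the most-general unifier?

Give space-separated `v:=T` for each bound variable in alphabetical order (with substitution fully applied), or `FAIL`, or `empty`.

Answer: e:=(List a -> Int) f:=Bool

Derivation:
step 1: unify (List a -> Int) ~ e  [subst: {-} | 1 pending]
  bind e := (List a -> Int)
step 2: unify Bool ~ f  [subst: {e:=(List a -> Int)} | 0 pending]
  bind f := Bool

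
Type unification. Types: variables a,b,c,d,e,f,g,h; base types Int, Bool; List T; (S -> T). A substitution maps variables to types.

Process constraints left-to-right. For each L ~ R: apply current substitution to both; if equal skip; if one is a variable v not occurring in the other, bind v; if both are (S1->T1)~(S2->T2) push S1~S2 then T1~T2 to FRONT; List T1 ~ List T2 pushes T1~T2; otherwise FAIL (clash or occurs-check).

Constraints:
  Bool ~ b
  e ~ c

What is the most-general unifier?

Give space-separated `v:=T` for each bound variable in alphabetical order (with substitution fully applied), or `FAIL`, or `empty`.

Answer: b:=Bool e:=c

Derivation:
step 1: unify Bool ~ b  [subst: {-} | 1 pending]
  bind b := Bool
step 2: unify e ~ c  [subst: {b:=Bool} | 0 pending]
  bind e := c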